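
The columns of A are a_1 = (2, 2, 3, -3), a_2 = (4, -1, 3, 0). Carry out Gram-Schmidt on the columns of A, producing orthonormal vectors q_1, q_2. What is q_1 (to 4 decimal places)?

q_1 = (0.3922, 0.3922, 0.5883, -0.5883)

a_1 = (2, 2, 3, -3); ‖a_1‖ = 5.0990, so q_1 = (0.3922, 0.3922, 0.5883, -0.5883).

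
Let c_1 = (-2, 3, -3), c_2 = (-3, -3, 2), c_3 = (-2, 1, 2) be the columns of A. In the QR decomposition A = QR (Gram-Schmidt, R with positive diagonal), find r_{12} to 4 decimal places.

r_{12} = -1.9188

c_1 = (-2, 3, -3); ‖c_1‖ = 4.6904, so q_1 = (-0.4264, 0.6396, -0.6396).
r_{12} = q_1·c_2 = -1.9188.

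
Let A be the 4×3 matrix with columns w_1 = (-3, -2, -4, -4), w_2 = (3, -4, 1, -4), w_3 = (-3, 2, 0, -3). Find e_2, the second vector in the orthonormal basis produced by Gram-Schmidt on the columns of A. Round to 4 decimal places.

e_2 = (0.5954, -0.5600, 0.3154, -0.4820)

w_1 = (-3, -2, -4, -4); ‖w_1‖ = 6.7082, so e_1 = (-0.4472, -0.2981, -0.5963, -0.5963).
e_1·w_2 = (-0.4472)·3 + (-0.2981)·(-4) + (-0.5963)·1 + (-0.5963)·(-4) = 1.6398.
u_2 = w_2 − 1.6398·e_1 = (3.7333, -3.5111, 1.9778, -3.0222).
‖u_2‖ = 6.2699, so e_2 = (0.5954, -0.5600, 0.3154, -0.4820).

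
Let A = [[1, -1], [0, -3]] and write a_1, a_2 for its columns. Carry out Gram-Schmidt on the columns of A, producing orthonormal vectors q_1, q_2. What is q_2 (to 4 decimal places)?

q_2 = (0.0000, -1.0000)

q_1 = a_1/‖a_1‖ = (1, 0)/1.0000 = (1.0000, 0.0000).
r_{12} = q_1·a_2 = -1.0000.
u_2 = a_2 + 1.0000·q_1 = (0.0000, -3.0000).
‖u_2‖ = 3.0000, so q_2 = (0.0000, -1.0000).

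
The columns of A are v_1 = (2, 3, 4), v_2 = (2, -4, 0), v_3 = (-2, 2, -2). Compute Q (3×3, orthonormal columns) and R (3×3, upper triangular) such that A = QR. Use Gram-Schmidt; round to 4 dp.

Q = [[0.3714, 0.6049, 0.7044], [0.5571, -0.7521, 0.3522], [0.7428, 0.2616, -0.6163]], R = [[5.3852, -1.4856, -1.1142], [0.0000, 4.2182, -3.2372], [0.0000, 0.0000, 0.5283]]

q_1 = v_1/‖v_1‖ = (2, 3, 4)/5.3852 = (0.3714, 0.5571, 0.7428).
r_{12} = q_1·v_2 = -1.4856.
u_2 = v_2 + 1.4856·q_1 = (2.5517, -3.1724, 1.1034).
‖u_2‖ = 4.2182, so q_2 = (0.6049, -0.7521, 0.2616).
r_{13} = q_1·v_3 = -1.1142; r_{23} = q_2·v_3 = -3.2372.
u_3 = v_3 + 1.1142·q_1 + 3.2372·q_2 = (0.3721, 0.1860, -0.3256).
‖u_3‖ = 0.5283, so q_3 = (0.7044, 0.3522, -0.6163).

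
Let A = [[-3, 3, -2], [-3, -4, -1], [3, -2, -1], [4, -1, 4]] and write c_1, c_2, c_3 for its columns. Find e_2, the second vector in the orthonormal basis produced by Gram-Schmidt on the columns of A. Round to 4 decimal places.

c_1 = (-3, -3, 3, 4); ‖c_1‖ = 6.5574, so e_1 = (-0.4575, -0.4575, 0.4575, 0.6100).
e_1·c_2 = (-0.4575)·3 + (-0.4575)·(-4) + 0.4575·(-2) + 0.6100·(-1) = -1.0675.
u_2 = c_2 + 1.0675·e_1 = (2.5116, -4.4884, -1.5116, -0.3488).
‖u_2‖ = 5.3722, so e_2 = (0.4675, -0.8355, -0.2814, -0.0649).

e_2 = (0.4675, -0.8355, -0.2814, -0.0649)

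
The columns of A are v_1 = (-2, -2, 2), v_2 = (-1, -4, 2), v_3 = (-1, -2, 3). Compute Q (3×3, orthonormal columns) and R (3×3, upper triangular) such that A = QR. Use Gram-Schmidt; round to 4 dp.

v_1 = (-2, -2, 2); ‖v_1‖ = 3.4641, so q_1 = (-0.5774, -0.5774, 0.5774).
q_1·v_2 = (-0.5774)·(-1) + (-0.5774)·(-4) + 0.5774·2 = 4.0415.
u_2 = v_2 − 4.0415·q_1 = (1.3333, -1.6667, -0.3333).
‖u_2‖ = 2.1602, so q_2 = (0.6172, -0.7715, -0.1543).
q_1·v_3 = (-0.5774)·(-1) + (-0.5774)·(-2) + 0.5774·3 = 3.4641; q_2·v_3 = 0.6172·(-1) + (-0.7715)·(-2) + (-0.1543)·3 = 0.4629.
u_3 = v_3 − 3.4641·q_1 − 0.4629·q_2 = (0.7143, 0.3571, 1.0714).
‖u_3‖ = 1.3363, so q_3 = (0.5345, 0.2673, 0.8018).

Q = [[-0.5774, 0.6172, 0.5345], [-0.5774, -0.7715, 0.2673], [0.5774, -0.1543, 0.8018]], R = [[3.4641, 4.0415, 3.4641], [0.0000, 2.1602, 0.4629], [0.0000, 0.0000, 1.3363]]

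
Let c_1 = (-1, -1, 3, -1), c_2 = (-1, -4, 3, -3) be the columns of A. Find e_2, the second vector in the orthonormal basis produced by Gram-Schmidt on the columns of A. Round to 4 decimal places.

e_2 = (0.1261, -0.7819, -0.3783, -0.4792)

c_1 = (-1, -1, 3, -1); ‖c_1‖ = 3.4641, so e_1 = (-0.2887, -0.2887, 0.8660, -0.2887).
e_1·c_2 = (-0.2887)·(-1) + (-0.2887)·(-4) + 0.8660·3 + (-0.2887)·(-3) = 4.9075.
u_2 = c_2 − 4.9075·e_1 = (0.4167, -2.5833, -1.2500, -1.5833).
‖u_2‖ = 3.3040, so e_2 = (0.1261, -0.7819, -0.3783, -0.4792).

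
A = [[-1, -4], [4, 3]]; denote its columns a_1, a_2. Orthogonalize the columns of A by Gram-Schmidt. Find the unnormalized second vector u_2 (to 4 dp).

u_2 = (-3.0588, -0.7647)

q_1 = a_1/‖a_1‖ = (-1, 4)/4.1231 = (-0.2425, 0.9701).
r_{12} = q_1·a_2 = 3.8806.
u_2 = a_2 − 3.8806·q_1 = (-3.0588, -0.7647).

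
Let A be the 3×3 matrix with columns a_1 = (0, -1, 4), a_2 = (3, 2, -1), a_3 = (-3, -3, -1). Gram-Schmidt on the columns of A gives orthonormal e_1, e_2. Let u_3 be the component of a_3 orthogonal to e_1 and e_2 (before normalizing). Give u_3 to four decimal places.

e_1 = a_1/‖a_1‖ = (0, -1, 4)/4.1231 = (0.0000, -0.2425, 0.9701).
r_{12} = e_1·a_2 = -1.4552.
u_2 = a_2 + 1.4552·e_1 = (3.0000, 1.6471, 0.4118).
‖u_2‖ = 3.4471, so e_2 = (0.8703, 0.4778, 0.1195).
r_{13} = e_1·a_3 = -0.2425; r_{23} = e_2·a_3 = -4.1638.
u_3 = a_3 + 0.2425·e_1 + 4.1638·e_2 = (0.6238, -1.0693, -0.2673).

u_3 = (0.6238, -1.0693, -0.2673)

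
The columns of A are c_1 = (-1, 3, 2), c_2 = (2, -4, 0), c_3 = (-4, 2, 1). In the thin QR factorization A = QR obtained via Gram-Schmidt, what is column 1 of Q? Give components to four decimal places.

c_1 = (-1, 3, 2); ‖c_1‖ = 3.7417, so e_1 = (-0.2673, 0.8018, 0.5345).

e_1 = (-0.2673, 0.8018, 0.5345)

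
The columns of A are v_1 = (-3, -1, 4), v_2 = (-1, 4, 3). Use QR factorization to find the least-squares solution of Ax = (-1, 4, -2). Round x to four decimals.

x = (-0.6396, 0.6937)

v_1 = (-3, -1, 4); ‖v_1‖ = 5.0990, so q_1 = (-0.5883, -0.1961, 0.7845).
q_1·v_2 = (-0.5883)·(-1) + (-0.1961)·4 + 0.7845·3 = 2.1573.
u_2 = v_2 − 2.1573·q_1 = (0.2692, 4.4231, 1.3077).
‖u_2‖ = 4.6202, so q_2 = (0.0583, 0.9573, 0.2830).
Qᵀb = (-1.7650, 3.2050).
Back-substitute: x_2 = 3.2050/4.6202 = 0.6937.
x_1 = (-1.7650 − 2.1573·0.6937)/5.0990 = -0.6396.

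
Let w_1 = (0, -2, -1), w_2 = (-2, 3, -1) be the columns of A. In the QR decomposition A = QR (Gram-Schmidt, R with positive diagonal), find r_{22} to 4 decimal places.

r_{22} = 3.0000

e_1 = w_1/‖w_1‖ = (0, -2, -1)/2.2361 = (0.0000, -0.8944, -0.4472).
r_{12} = e_1·w_2 = -2.2361.
u_2 = w_2 + 2.2361·e_1 = (-2.0000, 1.0000, -2.0000).
r_{22} = ‖u_2‖ = 3.0000.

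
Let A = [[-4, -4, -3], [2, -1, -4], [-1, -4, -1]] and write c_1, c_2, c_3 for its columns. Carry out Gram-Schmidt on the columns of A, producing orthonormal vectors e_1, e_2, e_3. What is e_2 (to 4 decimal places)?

c_1 = (-4, 2, -1); ‖c_1‖ = 4.5826, so e_1 = (-0.8729, 0.4364, -0.2182).
e_1·c_2 = (-0.8729)·(-4) + 0.4364·(-1) + (-0.2182)·(-4) = 3.9279.
u_2 = c_2 − 3.9279·e_1 = (-0.5714, -2.7143, -3.1429).
‖u_2‖ = 4.1918, so e_2 = (-0.1363, -0.6475, -0.7498).

e_2 = (-0.1363, -0.6475, -0.7498)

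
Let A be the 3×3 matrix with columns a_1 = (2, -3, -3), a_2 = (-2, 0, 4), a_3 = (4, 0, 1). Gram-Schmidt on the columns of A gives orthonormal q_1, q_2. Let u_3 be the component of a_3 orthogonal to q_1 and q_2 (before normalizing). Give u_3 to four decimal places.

u_3 = (3.5217, 0.5870, 1.7609)

q_1 = a_1/‖a_1‖ = (2, -3, -3)/4.6904 = (0.4264, -0.6396, -0.6396).
r_{12} = q_1·a_2 = -3.4112.
u_2 = a_2 + 3.4112·q_1 = (-0.5455, -2.1818, 1.8182).
‖u_2‖ = 2.8920, so q_2 = (-0.1886, -0.7544, 0.6287).
r_{13} = q_1·a_3 = 1.0660; r_{23} = q_2·a_3 = -0.1257.
u_3 = a_3 − 1.0660·q_1 + 0.1257·q_2 = (3.5217, 0.5870, 1.7609).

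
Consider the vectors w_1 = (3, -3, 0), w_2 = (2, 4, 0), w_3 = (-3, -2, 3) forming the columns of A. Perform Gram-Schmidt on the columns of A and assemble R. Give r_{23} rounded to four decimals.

r_{23} = -3.5355

w_1 = (3, -3, 0); ‖w_1‖ = 4.2426, so q_1 = (0.7071, -0.7071, 0.0000).
q_1·w_2 = 0.7071·2 + (-0.7071)·4 + 0.0000·0 = -1.4142.
u_2 = w_2 + 1.4142·q_1 = (3.0000, 3.0000, 0.0000).
‖u_2‖ = 4.2426, so q_2 = (0.7071, 0.7071, 0.0000).
r_{23} = q_2·w_3 = -3.5355.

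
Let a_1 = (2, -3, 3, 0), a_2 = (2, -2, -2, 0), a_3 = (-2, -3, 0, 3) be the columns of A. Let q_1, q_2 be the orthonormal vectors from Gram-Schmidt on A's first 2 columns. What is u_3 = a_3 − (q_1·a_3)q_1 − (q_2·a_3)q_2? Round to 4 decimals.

a_1 = (2, -3, 3, 0); ‖a_1‖ = 4.6904, so q_1 = (0.4264, -0.6396, 0.6396, 0.0000).
q_1·a_2 = 0.4264·2 + (-0.6396)·(-2) + 0.6396·(-2) + 0.0000·0 = 0.8528.
u_2 = a_2 − 0.8528·q_1 = (1.6364, -1.4545, -2.5455, 0.0000).
‖u_2‖ = 3.3575, so q_2 = (0.4874, -0.4332, -0.7581, 0.0000).
q_1·a_3 = 0.4264·(-2) + (-0.6396)·(-3) + 0.6396·0 + 0.0000·3 = 1.0660; q_2·a_3 = 0.4874·(-2) + (-0.4332)·(-3) + (-0.7581)·0 + 0.0000·3 = 0.3249.
u_3 = a_3 − 1.0660·q_1 − 0.3249·q_2 = (-2.6129, -2.1774, -0.4355, 3.0000).

u_3 = (-2.6129, -2.1774, -0.4355, 3.0000)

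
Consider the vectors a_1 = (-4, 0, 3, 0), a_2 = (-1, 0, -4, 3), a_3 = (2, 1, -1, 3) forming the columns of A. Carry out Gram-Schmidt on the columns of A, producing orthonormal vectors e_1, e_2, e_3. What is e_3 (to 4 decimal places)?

e_3 = (0.3470, 0.3587, 0.4627, 0.7327)

e_1 = a_1/‖a_1‖ = (-4, 0, 3, 0)/5.0000 = (-0.8000, 0.0000, 0.6000, 0.0000).
r_{12} = e_1·a_2 = -1.6000.
u_2 = a_2 + 1.6000·e_1 = (-2.2800, 0.0000, -3.0400, 3.0000).
‖u_2‖ = 4.8415, so e_2 = (-0.4709, 0.0000, -0.6279, 0.6196).
r_{13} = e_1·a_3 = -2.2000; r_{23} = e_2·a_3 = 1.5450.
u_3 = a_3 + 2.2000·e_1 − 1.5450·e_2 = (0.9676, 1.0000, 1.2901, 2.0427).
‖u_3‖ = 2.7880, so e_3 = (0.3470, 0.3587, 0.4627, 0.7327).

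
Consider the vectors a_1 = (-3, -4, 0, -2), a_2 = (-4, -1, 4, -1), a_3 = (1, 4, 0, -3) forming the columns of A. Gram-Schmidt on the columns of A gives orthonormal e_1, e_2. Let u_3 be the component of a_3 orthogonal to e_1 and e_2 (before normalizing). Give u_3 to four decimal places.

u_3 = (-0.0574, 2.0076, -0.5378, -3.9290)

a_1 = (-3, -4, 0, -2); ‖a_1‖ = 5.3852, so e_1 = (-0.5571, -0.7428, 0.0000, -0.3714).
e_1·a_2 = (-0.5571)·(-4) + (-0.7428)·(-1) + 0.0000·4 + (-0.3714)·(-1) = 3.3425.
u_2 = a_2 − 3.3425·e_1 = (-2.1379, 1.4828, 4.0000, 0.2414).
‖u_2‖ = 4.7778, so e_2 = (-0.4475, 0.3103, 0.8372, 0.0505).
e_1·a_3 = (-0.5571)·1 + (-0.7428)·4 + 0.0000·0 + (-0.3714)·(-3) = -2.4140; e_2·a_3 = (-0.4475)·1 + 0.3103·4 + 0.8372·0 + 0.0505·(-3) = 0.6423.
u_3 = a_3 + 2.4140·e_1 − 0.6423·e_2 = (-0.0574, 2.0076, -0.5378, -3.9290).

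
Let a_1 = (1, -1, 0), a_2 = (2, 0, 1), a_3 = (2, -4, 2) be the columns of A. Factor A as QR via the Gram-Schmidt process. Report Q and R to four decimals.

Q = [[0.7071, 0.5774, -0.4082], [-0.7071, 0.5774, -0.4082], [0.0000, 0.5774, 0.8165]], R = [[1.4142, 1.4142, 4.2426], [0.0000, 1.7321, 0.0000], [0.0000, 0.0000, 2.4495]]

a_1 = (1, -1, 0); ‖a_1‖ = 1.4142, so q_1 = (0.7071, -0.7071, 0.0000).
q_1·a_2 = 0.7071·2 + (-0.7071)·0 + 0.0000·1 = 1.4142.
u_2 = a_2 − 1.4142·q_1 = (1.0000, 1.0000, 1.0000).
‖u_2‖ = 1.7321, so q_2 = (0.5774, 0.5774, 0.5774).
q_1·a_3 = 0.7071·2 + (-0.7071)·(-4) + 0.0000·2 = 4.2426; q_2·a_3 = 0.5774·2 + 0.5774·(-4) + 0.5774·2 = 0.0000.
u_3 = a_3 − 4.2426·q_1 − 0.0000·q_2 = (-1.0000, -1.0000, 2.0000).
‖u_3‖ = 2.4495, so q_3 = (-0.4082, -0.4082, 0.8165).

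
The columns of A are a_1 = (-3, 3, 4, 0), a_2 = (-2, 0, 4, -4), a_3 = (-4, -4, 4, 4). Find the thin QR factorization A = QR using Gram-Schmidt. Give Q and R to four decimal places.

a_1 = (-3, 3, 4, 0); ‖a_1‖ = 5.8310, so q_1 = (-0.5145, 0.5145, 0.6860, 0.0000).
q_1·a_2 = (-0.5145)·(-2) + 0.5145·0 + 0.6860·4 + 0.0000·(-4) = 3.7730.
u_2 = a_2 − 3.7730·q_1 = (-0.0588, -1.9412, 1.4118, -4.0000).
‖u_2‖ = 4.6653, so q_2 = (-0.0126, -0.4161, 0.3026, -0.8574).
q_1·a_3 = (-0.5145)·(-4) + 0.5145·(-4) + 0.6860·4 + 0.0000·4 = 2.7440; q_2·a_3 = (-0.0126)·(-4) + (-0.4161)·(-4) + 0.3026·4 + (-0.8574)·4 = -0.5044.
u_3 = a_3 − 2.7440·q_1 + 0.5044·q_2 = (-2.5946, -5.6216, 2.2703, 3.5676).
‖u_3‖ = 7.4977, so q_3 = (-0.3460, -0.7498, 0.3028, 0.4758).

Q = [[-0.5145, -0.0126, -0.3460], [0.5145, -0.4161, -0.7498], [0.6860, 0.3026, 0.3028], [0.0000, -0.8574, 0.4758]], R = [[5.8310, 3.7730, 2.7440], [0.0000, 4.6653, -0.5044], [0.0000, 0.0000, 7.4977]]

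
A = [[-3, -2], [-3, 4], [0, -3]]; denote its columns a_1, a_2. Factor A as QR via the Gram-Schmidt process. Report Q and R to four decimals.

a_1 = (-3, -3, 0); ‖a_1‖ = 4.2426, so e_1 = (-0.7071, -0.7071, 0.0000).
e_1·a_2 = (-0.7071)·(-2) + (-0.7071)·4 + 0.0000·(-3) = -1.4142.
u_2 = a_2 + 1.4142·e_1 = (-3.0000, 3.0000, -3.0000).
‖u_2‖ = 5.1962, so e_2 = (-0.5774, 0.5774, -0.5774).

Q = [[-0.7071, -0.5774], [-0.7071, 0.5774], [0.0000, -0.5774]], R = [[4.2426, -1.4142], [0.0000, 5.1962]]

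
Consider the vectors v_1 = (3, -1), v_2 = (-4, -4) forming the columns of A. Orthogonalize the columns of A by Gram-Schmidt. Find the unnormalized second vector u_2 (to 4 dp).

u_2 = (-1.6000, -4.8000)

v_1 = (3, -1); ‖v_1‖ = 3.1623, so e_1 = (0.9487, -0.3162).
e_1·v_2 = 0.9487·(-4) + (-0.3162)·(-4) = -2.5298.
u_2 = v_2 + 2.5298·e_1 = (-1.6000, -4.8000).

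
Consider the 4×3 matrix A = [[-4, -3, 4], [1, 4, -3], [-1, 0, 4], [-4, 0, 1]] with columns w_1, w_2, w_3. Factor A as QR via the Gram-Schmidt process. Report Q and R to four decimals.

w_1 = (-4, 1, -1, -4); ‖w_1‖ = 5.8310, so q_1 = (-0.6860, 0.1715, -0.1715, -0.6860).
q_1·w_2 = (-0.6860)·(-3) + 0.1715·4 + (-0.1715)·0 + (-0.6860)·0 = 2.7440.
u_2 = w_2 − 2.7440·q_1 = (-1.1176, 3.5294, 0.4706, 1.8824).
‖u_2‖ = 4.1798, so q_2 = (-0.2674, 0.8444, 0.1126, 0.4503).
q_1·w_3 = (-0.6860)·4 + 0.1715·(-3) + (-0.1715)·4 + (-0.6860)·1 = -4.6305; q_2·w_3 = (-0.2674)·4 + 0.8444·(-3) + 0.1126·4 + 0.4503·1 = -2.7021.
u_3 = w_3 + 4.6305·q_1 + 2.7021·q_2 = (0.1010, 0.0758, 3.5101, -0.9596).
‖u_3‖ = 3.6411, so q_3 = (0.0277, 0.0208, 0.9640, -0.2635).

Q = [[-0.6860, -0.2674, 0.0277], [0.1715, 0.8444, 0.0208], [-0.1715, 0.1126, 0.9640], [-0.6860, 0.4503, -0.2635]], R = [[5.8310, 2.7440, -4.6305], [0.0000, 4.1798, -2.7021], [0.0000, 0.0000, 3.6411]]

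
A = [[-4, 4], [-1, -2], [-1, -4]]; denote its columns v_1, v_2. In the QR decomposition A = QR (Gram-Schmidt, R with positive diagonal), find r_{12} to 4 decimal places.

v_1 = (-4, -1, -1); ‖v_1‖ = 4.2426, so e_1 = (-0.9428, -0.2357, -0.2357).
r_{12} = e_1·v_2 = -2.3570.

r_{12} = -2.3570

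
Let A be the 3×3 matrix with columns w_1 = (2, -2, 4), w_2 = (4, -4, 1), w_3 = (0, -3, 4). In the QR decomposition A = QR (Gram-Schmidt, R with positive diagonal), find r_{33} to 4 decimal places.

w_1 = (2, -2, 4); ‖w_1‖ = 4.8990, so q_1 = (0.4082, -0.4082, 0.8165).
q_1·w_2 = 0.4082·4 + (-0.4082)·(-4) + 0.8165·1 = 4.0825.
u_2 = w_2 − 4.0825·q_1 = (2.3333, -2.3333, -2.3333).
‖u_2‖ = 4.0415, so q_2 = (0.5774, -0.5774, -0.5774).
q_1·w_3 = 0.4082·0 + (-0.4082)·(-3) + 0.8165·4 = 4.4907; q_2·w_3 = 0.5774·0 + (-0.5774)·(-3) + (-0.5774)·4 = -0.5774.
u_3 = w_3 − 4.4907·q_1 + 0.5774·q_2 = (-1.5000, -1.5000, 0.0000).
r_{33} = ‖u_3‖ = 2.1213.

r_{33} = 2.1213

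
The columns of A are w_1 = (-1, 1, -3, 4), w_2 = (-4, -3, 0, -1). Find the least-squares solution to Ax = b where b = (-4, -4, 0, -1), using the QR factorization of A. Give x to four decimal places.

x = (-0.0245, 1.1126)

w_1 = (-1, 1, -3, 4); ‖w_1‖ = 5.1962, so q_1 = (-0.1925, 0.1925, -0.5774, 0.7698).
q_1·w_2 = (-0.1925)·(-4) + 0.1925·(-3) + (-0.5774)·0 + 0.7698·(-1) = -0.5774.
u_2 = w_2 + 0.5774·q_1 = (-4.1111, -2.8889, -0.3333, -0.5556).
‖u_2‖ = 5.0662, so q_2 = (-0.8115, -0.5702, -0.0658, -0.1097).
Qᵀb = (-0.7698, 5.6365).
Back-substitute: x_2 = 5.6365/5.0662 = 1.1126.
x_1 = (-0.7698 + 0.5774·1.1126)/5.1962 = -0.0245.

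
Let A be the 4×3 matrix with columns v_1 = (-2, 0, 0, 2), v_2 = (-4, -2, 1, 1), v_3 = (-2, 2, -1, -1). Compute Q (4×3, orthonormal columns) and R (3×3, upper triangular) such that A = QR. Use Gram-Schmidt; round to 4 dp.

Q = [[-0.7071, -0.4867, -0.5130], [0.0000, -0.6489, 0.6156], [0.0000, 0.3244, -0.3078], [0.7071, -0.4867, -0.5130]], R = [[2.8284, 3.5355, 0.7071], [0.0000, 3.0822, -0.1622], [0.0000, 0.0000, 3.0779]]

v_1 = (-2, 0, 0, 2); ‖v_1‖ = 2.8284, so q_1 = (-0.7071, 0.0000, 0.0000, 0.7071).
q_1·v_2 = (-0.7071)·(-4) + 0.0000·(-2) + 0.0000·1 + 0.7071·1 = 3.5355.
u_2 = v_2 − 3.5355·q_1 = (-1.5000, -2.0000, 1.0000, -1.5000).
‖u_2‖ = 3.0822, so q_2 = (-0.4867, -0.6489, 0.3244, -0.4867).
q_1·v_3 = (-0.7071)·(-2) + 0.0000·2 + 0.0000·(-1) + 0.7071·(-1) = 0.7071; q_2·v_3 = (-0.4867)·(-2) + (-0.6489)·2 + 0.3244·(-1) + (-0.4867)·(-1) = -0.1622.
u_3 = v_3 − 0.7071·q_1 + 0.1622·q_2 = (-1.5789, 1.8947, -0.9474, -1.5789).
‖u_3‖ = 3.0779, so q_3 = (-0.5130, 0.6156, -0.3078, -0.5130).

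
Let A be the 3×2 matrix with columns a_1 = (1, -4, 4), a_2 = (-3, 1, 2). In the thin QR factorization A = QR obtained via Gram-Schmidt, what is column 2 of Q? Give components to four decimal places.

a_1 = (1, -4, 4); ‖a_1‖ = 5.7446, so e_1 = (0.1741, -0.6963, 0.6963).
e_1·a_2 = 0.1741·(-3) + (-0.6963)·1 + 0.6963·2 = 0.1741.
u_2 = a_2 − 0.1741·e_1 = (-3.0303, 1.1212, 1.8788).
‖u_2‖ = 3.7376, so e_2 = (-0.8108, 0.3000, 0.5027).

e_2 = (-0.8108, 0.3000, 0.5027)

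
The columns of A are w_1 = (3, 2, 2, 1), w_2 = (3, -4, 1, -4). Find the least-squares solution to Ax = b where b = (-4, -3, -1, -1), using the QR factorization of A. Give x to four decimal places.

x = (-1.1642, 0.0437)

w_1 = (3, 2, 2, 1); ‖w_1‖ = 4.2426, so q_1 = (0.7071, 0.4714, 0.4714, 0.2357).
q_1·w_2 = 0.7071·3 + 0.4714·(-4) + 0.4714·1 + 0.2357·(-4) = -0.2357.
u_2 = w_2 + 0.2357·q_1 = (3.1667, -3.8889, 1.1111, -3.9444).
‖u_2‖ = 6.4765, so q_2 = (0.4890, -0.6005, 0.1716, -0.6090).
Qᵀb = (-4.9497, 0.2831).
Back-substitute: x_2 = 0.2831/6.4765 = 0.0437.
x_1 = (-4.9497 + 0.2357·0.0437)/4.2426 = -1.1642.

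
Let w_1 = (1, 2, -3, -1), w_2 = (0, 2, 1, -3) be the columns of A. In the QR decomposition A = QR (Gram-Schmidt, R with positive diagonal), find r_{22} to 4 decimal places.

r_{22} = 3.5963

w_1 = (1, 2, -3, -1); ‖w_1‖ = 3.8730, so q_1 = (0.2582, 0.5164, -0.7746, -0.2582).
q_1·w_2 = 0.2582·0 + 0.5164·2 + (-0.7746)·1 + (-0.2582)·(-3) = 1.0328.
u_2 = w_2 − 1.0328·q_1 = (-0.2667, 1.4667, 1.8000, -2.7333).
r_{22} = ‖u_2‖ = 3.5963.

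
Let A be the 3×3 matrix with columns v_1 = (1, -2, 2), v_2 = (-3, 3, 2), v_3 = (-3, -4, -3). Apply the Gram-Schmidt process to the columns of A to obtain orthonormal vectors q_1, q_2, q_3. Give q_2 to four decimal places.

q_1 = v_1/‖v_1‖ = (1, -2, 2)/3.0000 = (0.3333, -0.6667, 0.6667).
r_{12} = q_1·v_2 = -1.6667.
u_2 = v_2 + 1.6667·q_1 = (-2.4444, 1.8889, 3.1111).
‖u_2‖ = 4.3843, so q_2 = (-0.5575, 0.4308, 0.7096).

q_2 = (-0.5575, 0.4308, 0.7096)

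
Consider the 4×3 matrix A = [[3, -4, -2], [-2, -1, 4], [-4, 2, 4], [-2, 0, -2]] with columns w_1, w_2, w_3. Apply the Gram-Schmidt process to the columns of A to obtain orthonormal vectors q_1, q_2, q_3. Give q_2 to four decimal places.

q_2 = (-0.7068, -0.6253, -0.0544, -0.3262)

q_1 = w_1/‖w_1‖ = (3, -2, -4, -2)/5.7446 = (0.5222, -0.3482, -0.6963, -0.3482).
r_{12} = q_1·w_2 = -3.1334.
u_2 = w_2 + 3.1334·q_1 = (-2.3636, -2.0909, -0.1818, -1.0909).
‖u_2‖ = 3.3439, so q_2 = (-0.7068, -0.6253, -0.0544, -0.3262).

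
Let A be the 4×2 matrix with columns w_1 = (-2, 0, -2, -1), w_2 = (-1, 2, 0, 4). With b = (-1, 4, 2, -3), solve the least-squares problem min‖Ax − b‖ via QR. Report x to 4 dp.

x = (0.0811, -0.1351)

e_1 = w_1/‖w_1‖ = (-2, 0, -2, -1)/3.0000 = (-0.6667, 0.0000, -0.6667, -0.3333).
r_{12} = e_1·w_2 = -0.6667.
u_2 = w_2 + 0.6667·e_1 = (-1.4444, 2.0000, -0.4444, 3.7778).
‖u_2‖ = 4.5338, so e_2 = (-0.3186, 0.4411, -0.0980, 0.8332).
Qᵀb = (0.3333, -0.6127).
Back-substitute: x_2 = -0.6127/4.5338 = -0.1351.
x_1 = (0.3333 + 0.6667·(-0.1351))/3.0000 = 0.0811.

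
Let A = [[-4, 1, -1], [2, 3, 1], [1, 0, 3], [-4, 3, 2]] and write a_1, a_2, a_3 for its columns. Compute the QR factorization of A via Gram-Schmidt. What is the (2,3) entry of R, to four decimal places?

r_{23} = 2.0486

e_1 = a_1/‖a_1‖ = (-4, 2, 1, -4)/6.0828 = (-0.6576, 0.3288, 0.1644, -0.6576).
r_{12} = e_1·a_2 = -1.6440.
u_2 = a_2 + 1.6440·e_1 = (-0.0811, 3.5405, 0.2703, 1.9189).
‖u_2‖ = 4.0370, so e_2 = (-0.0201, 0.8770, 0.0669, 0.4753).
r_{23} = e_2·a_3 = 2.0486.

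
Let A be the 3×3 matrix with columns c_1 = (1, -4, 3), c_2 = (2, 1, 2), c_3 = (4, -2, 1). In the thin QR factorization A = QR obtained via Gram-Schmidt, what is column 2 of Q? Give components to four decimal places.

q_2 = (0.6376, 0.5579, 0.5313)

q_1 = c_1/‖c_1‖ = (1, -4, 3)/5.0990 = (0.1961, -0.7845, 0.5883).
r_{12} = q_1·c_2 = 0.7845.
u_2 = c_2 − 0.7845·q_1 = (1.8462, 1.6154, 1.5385).
‖u_2‖ = 2.8956, so q_2 = (0.6376, 0.5579, 0.5313).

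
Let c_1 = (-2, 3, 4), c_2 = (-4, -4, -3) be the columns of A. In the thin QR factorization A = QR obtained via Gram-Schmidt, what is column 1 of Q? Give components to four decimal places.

e_1 = (-0.3714, 0.5571, 0.7428)

c_1 = (-2, 3, 4); ‖c_1‖ = 5.3852, so e_1 = (-0.3714, 0.5571, 0.7428).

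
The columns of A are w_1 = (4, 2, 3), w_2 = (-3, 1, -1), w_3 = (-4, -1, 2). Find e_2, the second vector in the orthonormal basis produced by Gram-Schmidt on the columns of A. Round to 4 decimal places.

w_1 = (4, 2, 3); ‖w_1‖ = 5.3852, so e_1 = (0.7428, 0.3714, 0.5571).
e_1·w_2 = 0.7428·(-3) + 0.3714·1 + 0.5571·(-1) = -2.4140.
u_2 = w_2 + 2.4140·e_1 = (-1.2069, 1.8966, 0.3448).
‖u_2‖ = 2.2743, so e_2 = (-0.5307, 0.8339, 0.1516).

e_2 = (-0.5307, 0.8339, 0.1516)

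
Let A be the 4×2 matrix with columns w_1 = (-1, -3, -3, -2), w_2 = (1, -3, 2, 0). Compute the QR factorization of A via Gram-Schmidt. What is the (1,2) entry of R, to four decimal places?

e_1 = w_1/‖w_1‖ = (-1, -3, -3, -2)/4.7958 = (-0.2085, -0.6255, -0.6255, -0.4170).
r_{12} = e_1·w_2 = 0.4170.

r_{12} = 0.4170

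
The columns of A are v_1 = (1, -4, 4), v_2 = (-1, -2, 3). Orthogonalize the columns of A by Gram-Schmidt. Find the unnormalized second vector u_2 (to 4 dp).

u_2 = (-1.5758, 0.3030, 0.6970)

v_1 = (1, -4, 4); ‖v_1‖ = 5.7446, so q_1 = (0.1741, -0.6963, 0.6963).
q_1·v_2 = 0.1741·(-1) + (-0.6963)·(-2) + 0.6963·3 = 3.3075.
u_2 = v_2 − 3.3075·q_1 = (-1.5758, 0.3030, 0.6970).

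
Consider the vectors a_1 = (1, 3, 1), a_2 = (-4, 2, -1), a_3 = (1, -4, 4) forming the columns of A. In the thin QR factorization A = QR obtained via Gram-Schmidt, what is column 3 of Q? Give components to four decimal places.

e_3 = (-0.3297, -0.1978, 0.9231)

a_1 = (1, 3, 1); ‖a_1‖ = 3.3166, so e_1 = (0.3015, 0.9045, 0.3015).
e_1·a_2 = 0.3015·(-4) + 0.9045·2 + 0.3015·(-1) = 0.3015.
u_2 = a_2 − 0.3015·e_1 = (-4.0909, 1.7273, -1.0909).
‖u_2‖ = 4.5726, so e_2 = (-0.8946, 0.3777, -0.2386).
e_1·a_3 = 0.3015·1 + 0.9045·(-4) + 0.3015·4 = -2.1106; e_2·a_3 = (-0.8946)·1 + 0.3777·(-4) + (-0.2386)·4 = -3.3599.
u_3 = a_3 + 2.1106·e_1 + 3.3599·e_2 = (-1.3696, -0.8217, 3.8348).
‖u_3‖ = 4.1541, so e_3 = (-0.3297, -0.1978, 0.9231).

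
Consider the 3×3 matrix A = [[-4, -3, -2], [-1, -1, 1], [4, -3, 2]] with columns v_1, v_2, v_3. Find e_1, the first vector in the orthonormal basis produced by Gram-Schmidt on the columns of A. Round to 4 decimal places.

v_1 = (-4, -1, 4); ‖v_1‖ = 5.7446, so e_1 = (-0.6963, -0.1741, 0.6963).

e_1 = (-0.6963, -0.1741, 0.6963)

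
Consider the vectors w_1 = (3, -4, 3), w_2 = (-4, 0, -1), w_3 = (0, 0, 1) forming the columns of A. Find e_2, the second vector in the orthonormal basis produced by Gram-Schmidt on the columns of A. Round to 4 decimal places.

e_1 = w_1/‖w_1‖ = (3, -4, 3)/5.8310 = (0.5145, -0.6860, 0.5145).
r_{12} = e_1·w_2 = -2.5725.
u_2 = w_2 + 2.5725·e_1 = (-2.6765, -1.7647, 0.3235).
‖u_2‖ = 3.2222, so e_2 = (-0.8306, -0.5477, 0.1004).

e_2 = (-0.8306, -0.5477, 0.1004)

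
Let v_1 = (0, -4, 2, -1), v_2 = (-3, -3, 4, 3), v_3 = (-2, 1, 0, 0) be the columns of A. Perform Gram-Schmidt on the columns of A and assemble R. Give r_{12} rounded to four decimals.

v_1 = (0, -4, 2, -1); ‖v_1‖ = 4.5826, so e_1 = (0.0000, -0.8729, 0.4364, -0.2182).
r_{12} = e_1·v_2 = 3.7097.

r_{12} = 3.7097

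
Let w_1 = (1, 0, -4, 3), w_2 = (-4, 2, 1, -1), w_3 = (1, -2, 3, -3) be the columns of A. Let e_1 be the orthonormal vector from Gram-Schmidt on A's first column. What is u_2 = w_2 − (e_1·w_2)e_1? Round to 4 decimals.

u_2 = (-3.5769, 2.0000, -0.6923, 0.2692)

w_1 = (1, 0, -4, 3); ‖w_1‖ = 5.0990, so e_1 = (0.1961, 0.0000, -0.7845, 0.5883).
e_1·w_2 = 0.1961·(-4) + 0.0000·2 + (-0.7845)·1 + 0.5883·(-1) = -2.1573.
u_2 = w_2 + 2.1573·e_1 = (-3.5769, 2.0000, -0.6923, 0.2692).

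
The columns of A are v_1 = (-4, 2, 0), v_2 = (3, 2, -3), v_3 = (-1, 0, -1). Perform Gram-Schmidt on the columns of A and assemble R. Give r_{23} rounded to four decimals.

r_{23} = 0.3690

q_1 = v_1/‖v_1‖ = (-4, 2, 0)/4.4721 = (-0.8944, 0.4472, 0.0000).
r_{12} = q_1·v_2 = -1.7889.
u_2 = v_2 + 1.7889·q_1 = (1.4000, 2.8000, -3.0000).
‖u_2‖ = 4.3359, so q_2 = (0.3229, 0.6458, -0.6919).
r_{23} = q_2·v_3 = 0.3690.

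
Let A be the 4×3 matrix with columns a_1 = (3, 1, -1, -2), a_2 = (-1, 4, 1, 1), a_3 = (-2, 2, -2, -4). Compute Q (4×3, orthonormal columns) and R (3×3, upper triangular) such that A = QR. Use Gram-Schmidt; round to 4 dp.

q_1 = a_1/‖a_1‖ = (3, 1, -1, -2)/3.8730 = (0.7746, 0.2582, -0.2582, -0.5164).
r_{12} = q_1·a_2 = -0.5164.
u_2 = a_2 + 0.5164·q_1 = (-0.6000, 4.1333, 0.8667, 0.7333).
‖u_2‖ = 4.3282, so q_2 = (-0.1386, 0.9550, 0.2002, 0.1694).
r_{13} = q_1·a_3 = 1.5492; r_{23} = q_2·a_3 = 1.1090.
u_3 = a_3 − 1.5492·q_1 − 1.1090·q_2 = (-3.0463, 0.5409, -1.8221, -3.3879).
‖u_3‖ = 4.9366, so q_3 = (-0.6171, 0.1096, -0.3691, -0.6863).

Q = [[0.7746, -0.1386, -0.6171], [0.2582, 0.9550, 0.1096], [-0.2582, 0.2002, -0.3691], [-0.5164, 0.1694, -0.6863]], R = [[3.8730, -0.5164, 1.5492], [0.0000, 4.3282, 1.1090], [0.0000, 0.0000, 4.9366]]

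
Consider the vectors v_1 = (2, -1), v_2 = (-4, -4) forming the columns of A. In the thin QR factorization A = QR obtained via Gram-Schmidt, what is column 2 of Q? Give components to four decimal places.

v_1 = (2, -1); ‖v_1‖ = 2.2361, so q_1 = (0.8944, -0.4472).
q_1·v_2 = 0.8944·(-4) + (-0.4472)·(-4) = -1.7889.
u_2 = v_2 + 1.7889·q_1 = (-2.4000, -4.8000).
‖u_2‖ = 5.3666, so q_2 = (-0.4472, -0.8944).

q_2 = (-0.4472, -0.8944)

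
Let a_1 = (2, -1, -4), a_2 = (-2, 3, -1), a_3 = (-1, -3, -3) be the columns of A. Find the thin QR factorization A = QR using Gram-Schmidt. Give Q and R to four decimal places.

a_1 = (2, -1, -4); ‖a_1‖ = 4.5826, so q_1 = (0.4364, -0.2182, -0.8729).
q_1·a_2 = 0.4364·(-2) + (-0.2182)·3 + (-0.8729)·(-1) = -0.6547.
u_2 = a_2 + 0.6547·q_1 = (-1.7143, 2.8571, -1.5714).
‖u_2‖ = 3.6839, so q_2 = (-0.4653, 0.7756, -0.4266).
q_1·a_3 = 0.4364·(-1) + (-0.2182)·(-3) + (-0.8729)·(-3) = 2.8368; q_2·a_3 = (-0.4653)·(-1) + 0.7756·(-3) + (-0.4266)·(-3) = -0.5817.
u_3 = a_3 − 2.8368·q_1 + 0.5817·q_2 = (-2.5088, -1.9298, -0.7719).
‖u_3‖ = 3.2579, so q_3 = (-0.7701, -0.5923, -0.2369).

Q = [[0.4364, -0.4653, -0.7701], [-0.2182, 0.7756, -0.5923], [-0.8729, -0.4266, -0.2369]], R = [[4.5826, -0.6547, 2.8368], [0.0000, 3.6839, -0.5817], [0.0000, 0.0000, 3.2579]]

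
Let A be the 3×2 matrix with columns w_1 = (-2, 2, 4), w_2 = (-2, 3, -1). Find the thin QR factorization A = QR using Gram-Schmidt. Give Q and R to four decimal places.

Q = [[-0.4082, -0.4243], [0.4082, 0.7071], [0.8165, -0.5657]], R = [[4.8990, 1.2247], [0.0000, 3.5355]]

w_1 = (-2, 2, 4); ‖w_1‖ = 4.8990, so e_1 = (-0.4082, 0.4082, 0.8165).
e_1·w_2 = (-0.4082)·(-2) + 0.4082·3 + 0.8165·(-1) = 1.2247.
u_2 = w_2 − 1.2247·e_1 = (-1.5000, 2.5000, -2.0000).
‖u_2‖ = 3.5355, so e_2 = (-0.4243, 0.7071, -0.5657).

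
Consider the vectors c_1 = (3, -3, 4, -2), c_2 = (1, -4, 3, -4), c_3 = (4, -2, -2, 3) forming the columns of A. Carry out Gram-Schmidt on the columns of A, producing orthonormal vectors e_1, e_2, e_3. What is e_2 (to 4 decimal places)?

c_1 = (3, -3, 4, -2); ‖c_1‖ = 6.1644, so e_1 = (0.4867, -0.4867, 0.6489, -0.3244).
e_1·c_2 = 0.4867·1 + (-0.4867)·(-4) + 0.6489·3 + (-0.3244)·(-4) = 5.6777.
u_2 = c_2 − 5.6777·e_1 = (-1.7632, -1.2368, -0.6842, -2.1579).
‖u_2‖ = 3.1246, so e_2 = (-0.5643, -0.3958, -0.2190, -0.6906).

e_2 = (-0.5643, -0.3958, -0.2190, -0.6906)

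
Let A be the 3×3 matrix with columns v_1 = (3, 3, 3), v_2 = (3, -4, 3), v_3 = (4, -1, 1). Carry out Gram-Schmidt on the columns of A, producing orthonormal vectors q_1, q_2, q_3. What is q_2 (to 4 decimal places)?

q_1 = v_1/‖v_1‖ = (3, 3, 3)/5.1962 = (0.5774, 0.5774, 0.5774).
r_{12} = q_1·v_2 = 1.1547.
u_2 = v_2 − 1.1547·q_1 = (2.3333, -4.6667, 2.3333).
‖u_2‖ = 5.7155, so q_2 = (0.4082, -0.8165, 0.4082).

q_2 = (0.4082, -0.8165, 0.4082)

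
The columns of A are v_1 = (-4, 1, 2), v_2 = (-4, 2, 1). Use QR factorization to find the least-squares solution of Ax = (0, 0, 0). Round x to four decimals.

x = (0.0000, 0.0000)

v_1 = (-4, 1, 2); ‖v_1‖ = 4.5826, so q_1 = (-0.8729, 0.2182, 0.4364).
q_1·v_2 = (-0.8729)·(-4) + 0.2182·2 + 0.4364·1 = 4.3644.
u_2 = v_2 − 4.3644·q_1 = (-0.1905, 1.0476, -0.9048).
‖u_2‖ = 1.3973, so q_2 = (-0.1363, 0.7498, -0.6475).
Qᵀb = (0.0000, 0.0000).
Back-substitute: x_2 = 0.0000/1.3973 = 0.0000.
x_1 = (0.0000 − 4.3644·0.0000)/4.5826 = 0.0000.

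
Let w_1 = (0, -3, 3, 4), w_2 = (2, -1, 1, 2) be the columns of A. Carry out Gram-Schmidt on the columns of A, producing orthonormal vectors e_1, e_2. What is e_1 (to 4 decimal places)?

w_1 = (0, -3, 3, 4); ‖w_1‖ = 5.8310, so e_1 = (0.0000, -0.5145, 0.5145, 0.6860).

e_1 = (0.0000, -0.5145, 0.5145, 0.6860)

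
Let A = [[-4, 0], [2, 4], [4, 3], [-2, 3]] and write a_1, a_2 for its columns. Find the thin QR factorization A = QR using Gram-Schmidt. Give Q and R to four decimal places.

q_1 = a_1/‖a_1‖ = (-4, 2, 4, -2)/6.3246 = (-0.6325, 0.3162, 0.6325, -0.3162).
r_{12} = q_1·a_2 = 2.2136.
u_2 = a_2 − 2.2136·q_1 = (1.4000, 3.3000, 1.6000, 3.7000).
‖u_2‖ = 5.3944, so q_2 = (0.2595, 0.6117, 0.2966, 0.6859).

Q = [[-0.6325, 0.2595], [0.3162, 0.6117], [0.6325, 0.2966], [-0.3162, 0.6859]], R = [[6.3246, 2.2136], [0.0000, 5.3944]]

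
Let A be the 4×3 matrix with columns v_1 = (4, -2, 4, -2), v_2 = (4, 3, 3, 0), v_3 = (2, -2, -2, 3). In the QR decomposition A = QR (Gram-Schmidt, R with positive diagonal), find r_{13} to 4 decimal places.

r_{13} = -0.3162

e_1 = v_1/‖v_1‖ = (4, -2, 4, -2)/6.3246 = (0.6325, -0.3162, 0.6325, -0.3162).
r_{13} = e_1·v_3 = -0.3162.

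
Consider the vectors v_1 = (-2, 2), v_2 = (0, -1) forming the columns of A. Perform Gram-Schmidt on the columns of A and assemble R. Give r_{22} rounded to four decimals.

v_1 = (-2, 2); ‖v_1‖ = 2.8284, so q_1 = (-0.7071, 0.7071).
q_1·v_2 = (-0.7071)·0 + 0.7071·(-1) = -0.7071.
u_2 = v_2 + 0.7071·q_1 = (-0.5000, -0.5000).
r_{22} = ‖u_2‖ = 0.7071.

r_{22} = 0.7071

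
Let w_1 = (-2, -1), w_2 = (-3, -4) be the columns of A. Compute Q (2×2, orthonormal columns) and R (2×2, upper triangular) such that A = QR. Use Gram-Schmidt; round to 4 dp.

Q = [[-0.8944, 0.4472], [-0.4472, -0.8944]], R = [[2.2361, 4.4721], [0.0000, 2.2361]]

w_1 = (-2, -1); ‖w_1‖ = 2.2361, so e_1 = (-0.8944, -0.4472).
e_1·w_2 = (-0.8944)·(-3) + (-0.4472)·(-4) = 4.4721.
u_2 = w_2 − 4.4721·e_1 = (1.0000, -2.0000).
‖u_2‖ = 2.2361, so e_2 = (0.4472, -0.8944).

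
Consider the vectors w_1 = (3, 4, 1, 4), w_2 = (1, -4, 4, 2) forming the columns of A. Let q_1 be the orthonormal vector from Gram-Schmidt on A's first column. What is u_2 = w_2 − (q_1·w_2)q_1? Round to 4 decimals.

u_2 = (1.0714, -3.9048, 4.0238, 2.0952)

w_1 = (3, 4, 1, 4); ‖w_1‖ = 6.4807, so q_1 = (0.4629, 0.6172, 0.1543, 0.6172).
q_1·w_2 = 0.4629·1 + 0.6172·(-4) + 0.1543·4 + 0.6172·2 = -0.1543.
u_2 = w_2 + 0.1543·q_1 = (1.0714, -3.9048, 4.0238, 2.0952).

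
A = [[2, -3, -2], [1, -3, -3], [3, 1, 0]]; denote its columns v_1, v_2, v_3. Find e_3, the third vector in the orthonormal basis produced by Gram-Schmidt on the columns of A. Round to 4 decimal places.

e_3 = (0.6594, -0.7253, -0.1978)

v_1 = (2, 1, 3); ‖v_1‖ = 3.7417, so e_1 = (0.5345, 0.2673, 0.8018).
e_1·v_2 = 0.5345·(-3) + 0.2673·(-3) + 0.8018·1 = -1.6036.
u_2 = v_2 + 1.6036·e_1 = (-2.1429, -2.5714, 2.2857).
‖u_2‖ = 4.0532, so e_2 = (-0.5287, -0.6344, 0.5639).
e_1·v_3 = 0.5345·(-2) + 0.2673·(-3) + 0.8018·0 = -1.8708; e_2·v_3 = (-0.5287)·(-2) + (-0.6344)·(-3) + 0.5639·0 = 2.9606.
u_3 = v_3 + 1.8708·e_1 − 2.9606·e_2 = (0.5652, -0.6217, -0.1696).
‖u_3‖ = 0.8572, so e_3 = (0.6594, -0.7253, -0.1978).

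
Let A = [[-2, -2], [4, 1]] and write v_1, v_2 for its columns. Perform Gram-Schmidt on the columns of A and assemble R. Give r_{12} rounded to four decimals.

r_{12} = 1.7889

v_1 = (-2, 4); ‖v_1‖ = 4.4721, so q_1 = (-0.4472, 0.8944).
r_{12} = q_1·v_2 = 1.7889.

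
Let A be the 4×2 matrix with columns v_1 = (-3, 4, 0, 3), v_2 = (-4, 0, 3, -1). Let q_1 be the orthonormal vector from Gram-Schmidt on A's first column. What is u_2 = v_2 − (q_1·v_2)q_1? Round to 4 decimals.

v_1 = (-3, 4, 0, 3); ‖v_1‖ = 5.8310, so q_1 = (-0.5145, 0.6860, 0.0000, 0.5145).
q_1·v_2 = (-0.5145)·(-4) + 0.6860·0 + 0.0000·3 + 0.5145·(-1) = 1.5435.
u_2 = v_2 − 1.5435·q_1 = (-3.2059, -1.0588, 3.0000, -1.7941).

u_2 = (-3.2059, -1.0588, 3.0000, -1.7941)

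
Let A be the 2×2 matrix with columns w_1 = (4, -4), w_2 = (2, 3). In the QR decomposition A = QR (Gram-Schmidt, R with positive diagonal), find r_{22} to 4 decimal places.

r_{22} = 3.5355

w_1 = (4, -4); ‖w_1‖ = 5.6569, so e_1 = (0.7071, -0.7071).
e_1·w_2 = 0.7071·2 + (-0.7071)·3 = -0.7071.
u_2 = w_2 + 0.7071·e_1 = (2.5000, 2.5000).
r_{22} = ‖u_2‖ = 3.5355.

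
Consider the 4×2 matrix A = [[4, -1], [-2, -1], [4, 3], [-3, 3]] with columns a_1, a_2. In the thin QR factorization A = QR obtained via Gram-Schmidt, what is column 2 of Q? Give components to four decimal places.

e_1 = a_1/‖a_1‖ = (4, -2, 4, -3)/6.7082 = (0.5963, -0.2981, 0.5963, -0.4472).
r_{12} = e_1·a_2 = 0.1491.
u_2 = a_2 − 0.1491·e_1 = (-1.0889, -0.9556, 2.9111, 3.0667).
‖u_2‖ = 4.4697, so e_2 = (-0.2436, -0.2138, 0.6513, 0.6861).

e_2 = (-0.2436, -0.2138, 0.6513, 0.6861)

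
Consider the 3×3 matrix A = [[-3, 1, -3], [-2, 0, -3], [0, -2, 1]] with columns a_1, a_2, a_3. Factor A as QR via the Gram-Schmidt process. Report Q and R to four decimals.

a_1 = (-3, -2, 0); ‖a_1‖ = 3.6056, so e_1 = (-0.8321, -0.5547, 0.0000).
e_1·a_2 = (-0.8321)·1 + (-0.5547)·0 + 0.0000·(-2) = -0.8321.
u_2 = a_2 + 0.8321·e_1 = (0.3077, -0.4615, -2.0000).
‖u_2‖ = 2.0755, so e_2 = (0.1482, -0.2224, -0.9636).
e_1·a_3 = (-0.8321)·(-3) + (-0.5547)·(-3) + 0.0000·1 = 4.1603; e_2·a_3 = 0.1482·(-3) + (-0.2224)·(-3) + (-0.9636)·1 = -0.7412.
u_3 = a_3 − 4.1603·e_1 + 0.7412·e_2 = (0.5714, -0.8571, 0.2857).
‖u_3‖ = 1.0690, so e_3 = (0.5345, -0.8018, 0.2673).

Q = [[-0.8321, 0.1482, 0.5345], [-0.5547, -0.2224, -0.8018], [0.0000, -0.9636, 0.2673]], R = [[3.6056, -0.8321, 4.1603], [0.0000, 2.0755, -0.7412], [0.0000, 0.0000, 1.0690]]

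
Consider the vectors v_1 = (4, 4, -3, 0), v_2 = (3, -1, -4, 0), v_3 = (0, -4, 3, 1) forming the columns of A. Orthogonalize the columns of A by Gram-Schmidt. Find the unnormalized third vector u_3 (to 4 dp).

u_3 = (2.1682, -0.7988, 1.8258, 1.0000)

v_1 = (4, 4, -3, 0); ‖v_1‖ = 6.4031, so q_1 = (0.6247, 0.6247, -0.4685, 0.0000).
q_1·v_2 = 0.6247·3 + 0.6247·(-1) + (-0.4685)·(-4) + 0.0000·0 = 3.1235.
u_2 = v_2 − 3.1235·q_1 = (1.0488, -2.9512, -2.5366, 0.0000).
‖u_2‖ = 4.0304, so q_2 = (0.2602, -0.7322, -0.6294, 0.0000).
q_1·v_3 = 0.6247·0 + 0.6247·(-4) + (-0.4685)·3 + 0.0000·1 = -3.9043; q_2·v_3 = 0.2602·0 + (-0.7322)·(-4) + (-0.6294)·3 + 0.0000·1 = 1.0409.
u_3 = v_3 + 3.9043·q_1 − 1.0409·q_2 = (2.1682, -0.7988, 1.8258, 1.0000).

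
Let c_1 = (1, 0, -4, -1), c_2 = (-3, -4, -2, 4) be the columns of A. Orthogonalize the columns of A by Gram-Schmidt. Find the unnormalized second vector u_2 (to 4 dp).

c_1 = (1, 0, -4, -1); ‖c_1‖ = 4.2426, so e_1 = (0.2357, 0.0000, -0.9428, -0.2357).
e_1·c_2 = 0.2357·(-3) + 0.0000·(-4) + (-0.9428)·(-2) + (-0.2357)·4 = 0.2357.
u_2 = c_2 − 0.2357·e_1 = (-3.0556, -4.0000, -1.7778, 4.0556).

u_2 = (-3.0556, -4.0000, -1.7778, 4.0556)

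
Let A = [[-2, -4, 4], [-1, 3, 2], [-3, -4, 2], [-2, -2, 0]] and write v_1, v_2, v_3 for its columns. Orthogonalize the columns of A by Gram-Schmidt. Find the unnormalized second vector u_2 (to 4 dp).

u_2 = (-1.6667, 4.1667, -0.5000, 0.3333)

q_1 = v_1/‖v_1‖ = (-2, -1, -3, -2)/4.2426 = (-0.4714, -0.2357, -0.7071, -0.4714).
r_{12} = q_1·v_2 = 4.9497.
u_2 = v_2 − 4.9497·q_1 = (-1.6667, 4.1667, -0.5000, 0.3333).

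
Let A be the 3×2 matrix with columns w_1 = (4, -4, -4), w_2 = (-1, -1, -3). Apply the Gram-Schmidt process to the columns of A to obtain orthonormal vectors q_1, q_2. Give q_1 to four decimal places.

q_1 = (0.5774, -0.5774, -0.5774)

w_1 = (4, -4, -4); ‖w_1‖ = 6.9282, so q_1 = (0.5774, -0.5774, -0.5774).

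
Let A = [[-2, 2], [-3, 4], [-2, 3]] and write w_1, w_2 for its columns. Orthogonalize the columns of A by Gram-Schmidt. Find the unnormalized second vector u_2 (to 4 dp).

u_2 = (-0.5882, 0.1176, 0.4118)

w_1 = (-2, -3, -2); ‖w_1‖ = 4.1231, so e_1 = (-0.4851, -0.7276, -0.4851).
e_1·w_2 = (-0.4851)·2 + (-0.7276)·4 + (-0.4851)·3 = -5.3358.
u_2 = w_2 + 5.3358·e_1 = (-0.5882, 0.1176, 0.4118).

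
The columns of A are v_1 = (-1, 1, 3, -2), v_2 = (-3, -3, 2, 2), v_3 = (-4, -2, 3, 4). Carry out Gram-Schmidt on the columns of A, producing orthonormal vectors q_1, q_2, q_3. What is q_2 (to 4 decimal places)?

q_2 = (-0.5651, -0.6177, 0.3154, 0.4468)

q_1 = v_1/‖v_1‖ = (-1, 1, 3, -2)/3.8730 = (-0.2582, 0.2582, 0.7746, -0.5164).
r_{12} = q_1·v_2 = 0.5164.
u_2 = v_2 − 0.5164·q_1 = (-2.8667, -3.1333, 1.6000, 2.2667).
‖u_2‖ = 5.0728, so q_2 = (-0.5651, -0.6177, 0.3154, 0.4468).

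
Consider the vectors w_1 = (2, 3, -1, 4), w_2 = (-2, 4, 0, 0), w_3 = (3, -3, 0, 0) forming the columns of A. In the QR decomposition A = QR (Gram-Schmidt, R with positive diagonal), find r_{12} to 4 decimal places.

r_{12} = 1.4606

w_1 = (2, 3, -1, 4); ‖w_1‖ = 5.4772, so q_1 = (0.3651, 0.5477, -0.1826, 0.7303).
r_{12} = q_1·w_2 = 1.4606.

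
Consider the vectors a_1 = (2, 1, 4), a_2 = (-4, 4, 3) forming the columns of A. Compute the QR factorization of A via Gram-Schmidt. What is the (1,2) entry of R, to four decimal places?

a_1 = (2, 1, 4); ‖a_1‖ = 4.5826, so e_1 = (0.4364, 0.2182, 0.8729).
r_{12} = e_1·a_2 = 1.7457.

r_{12} = 1.7457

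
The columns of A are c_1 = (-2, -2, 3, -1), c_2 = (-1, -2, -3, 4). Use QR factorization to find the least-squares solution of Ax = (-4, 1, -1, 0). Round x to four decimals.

c_1 = (-2, -2, 3, -1); ‖c_1‖ = 4.2426, so q_1 = (-0.4714, -0.4714, 0.7071, -0.2357).
q_1·c_2 = (-0.4714)·(-1) + (-0.4714)·(-2) + 0.7071·(-3) + (-0.2357)·4 = -1.6499.
u_2 = c_2 + 1.6499·q_1 = (-1.7778, -2.7778, -1.8333, 3.6111).
‖u_2‖ = 5.2228, so q_2 = (-0.3404, -0.5319, -0.3510, 0.6914).
Qᵀb = (0.7071, 1.1807).
Back-substitute: x_2 = 1.1807/5.2228 = 0.2261.
x_1 = (0.7071 + 1.6499·0.2261)/4.2426 = 0.2546.

x = (0.2546, 0.2261)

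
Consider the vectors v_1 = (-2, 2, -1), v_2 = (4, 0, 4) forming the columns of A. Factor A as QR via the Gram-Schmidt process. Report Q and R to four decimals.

Q = [[-0.6667, 0.3333], [0.6667, 0.6667], [-0.3333, 0.6667]], R = [[3.0000, -4.0000], [0.0000, 4.0000]]

v_1 = (-2, 2, -1); ‖v_1‖ = 3.0000, so q_1 = (-0.6667, 0.6667, -0.3333).
q_1·v_2 = (-0.6667)·4 + 0.6667·0 + (-0.3333)·4 = -4.0000.
u_2 = v_2 + 4.0000·q_1 = (1.3333, 2.6667, 2.6667).
‖u_2‖ = 4.0000, so q_2 = (0.3333, 0.6667, 0.6667).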